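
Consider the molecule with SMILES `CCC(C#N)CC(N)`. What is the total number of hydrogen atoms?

12

Atom tally by fragment:
  CH3 → C:1 H:3
  CH2 → C:1 H:2
  CH(CN) → C:2 H:1 N:1
  CH2 → C:1 H:2
  CH2NH2 → C:1 H:4 N:1
Element totals:
  C: 6
  H: 12
  N: 2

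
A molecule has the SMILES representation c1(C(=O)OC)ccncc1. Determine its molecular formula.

C7H7NO2

Atom tally by fragment:
  pyridine ring core → C:5 H:5 N:1
  (− 1 ring H displaced by substituents)
  + COOCH3 → C:2 H:3 O:2
Element totals:
  C: 7
  H: 7
  N: 1
  O: 2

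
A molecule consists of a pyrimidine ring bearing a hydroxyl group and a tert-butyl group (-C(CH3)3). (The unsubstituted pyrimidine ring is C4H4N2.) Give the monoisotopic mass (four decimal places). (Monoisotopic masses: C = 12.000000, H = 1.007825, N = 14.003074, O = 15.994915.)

152.0950

Atom tally by fragment:
  pyrimidine ring core → C:4 H:4 N:2
  (− 2 ring H displaced by substituents)
  + OH → O:1 H:1
  + C(CH3)3 → C:4 H:9
Element totals:
  C: 8
  H: 12
  N: 2
  O: 1
Molecular formula: C8H12N2O.
  M = 8(12.0) + 12(1.007825) + 2(14.003074) + 15.994915
    = 96.000000 + 12.093900 + 28.006148 + 15.994915 = 152.094963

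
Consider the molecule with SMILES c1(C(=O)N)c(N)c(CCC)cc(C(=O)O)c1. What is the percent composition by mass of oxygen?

Atom tally by fragment:
  benzene ring core → C:6 H:6
  (− 4 ring H displaced by substituents)
  + CONH2 → C:1 H:2 O:1 N:1
  + NH2 → N:1 H:2
  + CH2CH2CH3 → C:3 H:7
  + COOH → C:1 H:1 O:2
Element totals:
  C: 11
  H: 14
  N: 2
  O: 3
Molecular formula: C11H14N2O3.
Molar mass = 222.244 g/mol.
Mass from O: 3 × 15.999 = 47.997 g/mol.
%O = 47.997 / 222.244 × 100 = 21.60%.

21.60%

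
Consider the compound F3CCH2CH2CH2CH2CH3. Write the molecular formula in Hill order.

C6H11F3

Atom tally by fragment:
  F3CCH2 → C:2 H:2 F:3
  CH2 → C:1 H:2
  CH2 → C:1 H:2
  CH2 → C:1 H:2
  CH3 → C:1 H:3
Element totals:
  C: 6
  H: 11
  F: 3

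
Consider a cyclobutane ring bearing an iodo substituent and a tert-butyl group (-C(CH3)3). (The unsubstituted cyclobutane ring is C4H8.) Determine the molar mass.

Atom tally by fragment:
  cyclobutane ring core → C:4 H:8
  (− 2 ring H displaced by substituents)
  + I → I:1
  + C(CH3)3 → C:4 H:9
Element totals:
  C: 8
  H: 15
  I: 1
Molecular formula: C8H15I.
  M = 8(12.011) + 15(1.008) + 126.904
    = 96.088 + 15.120 + 126.904 = 238.112

238.11 g/mol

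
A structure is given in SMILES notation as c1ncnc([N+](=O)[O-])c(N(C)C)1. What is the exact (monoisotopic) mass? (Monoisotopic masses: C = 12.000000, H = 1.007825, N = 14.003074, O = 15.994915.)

168.0647

Atom tally by fragment:
  pyrimidine ring core → C:4 H:4 N:2
  (− 2 ring H displaced by substituents)
  + NO2 → N:1 O:2
  + N(CH3)2 → N:1 C:2 H:6
Element totals:
  C: 6
  H: 8
  N: 4
  O: 2
Molecular formula: C6H8N4O2.
  M = 6(12.0) + 8(1.007825) + 4(14.003074) + 2(15.994915)
    = 72.000000 + 8.062600 + 56.012296 + 31.989830 = 168.064726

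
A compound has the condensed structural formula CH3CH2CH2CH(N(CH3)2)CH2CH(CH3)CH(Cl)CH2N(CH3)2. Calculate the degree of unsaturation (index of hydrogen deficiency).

0

Element totals:
  C: 13
  H: 29
  Cl: 1
  N: 2
Molecular formula: C13H29ClN2.
DoU = (2C + 2 + N − H − X) / 2 = (2·13 + 2 + 2 − 29 − 1) / 2 = 0.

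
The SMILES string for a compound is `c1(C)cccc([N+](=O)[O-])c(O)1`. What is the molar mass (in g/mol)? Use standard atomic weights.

153.14 g/mol

Atom tally by fragment:
  benzene ring core → C:6 H:6
  (− 3 ring H displaced by substituents)
  + CH3 → C:1 H:3
  + NO2 → N:1 O:2
  + OH → O:1 H:1
Element totals:
  C: 7
  H: 7
  N: 1
  O: 3
Molecular formula: C7H7NO3.
  M = 7(12.011) + 7(1.008) + 14.007 + 3(15.999)
    = 84.077 + 7.056 + 14.007 + 47.997 = 153.137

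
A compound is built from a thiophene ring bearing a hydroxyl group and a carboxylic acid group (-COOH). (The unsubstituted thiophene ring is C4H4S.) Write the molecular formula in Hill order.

Atom tally by fragment:
  thiophene ring core → C:4 H:4 S:1
  (− 2 ring H displaced by substituents)
  + OH → O:1 H:1
  + COOH → C:1 H:1 O:2
Element totals:
  C: 5
  H: 4
  O: 3
  S: 1

C5H4O3S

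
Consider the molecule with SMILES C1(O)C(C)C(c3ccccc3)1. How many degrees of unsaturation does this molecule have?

5

Atom tally by fragment:
  cyclopropane ring core → C:3 H:6
  (− 3 ring H displaced by substituents)
  + OH → O:1 H:1
  + CH3 → C:1 H:3
  + C6H5 → C:6 H:5
Element totals:
  C: 10
  H: 12
  O: 1
Molecular formula: C10H12O.
DoU = (2C + 2 + N − H − X) / 2 = (2·10 + 2 + 0 − 12 − 0) / 2 = 5.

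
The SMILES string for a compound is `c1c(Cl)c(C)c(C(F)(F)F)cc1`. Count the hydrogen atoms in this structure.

6

Atom tally by fragment:
  benzene ring core → C:6 H:6
  (− 3 ring H displaced by substituents)
  + Cl → Cl:1
  + CH3 → C:1 H:3
  + CF3 → C:1 F:3
Element totals:
  C: 8
  H: 6
  Cl: 1
  F: 3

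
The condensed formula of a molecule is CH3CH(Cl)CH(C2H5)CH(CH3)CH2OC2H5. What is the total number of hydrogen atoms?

21

Atom tally by fragment:
  CH3 → C:1 H:3
  CH(Cl) → C:1 H:1 Cl:1
  CH(C2H5) → C:3 H:6
  CH(CH3) → C:2 H:4
  CH2OC2H5 → C:3 H:7 O:1
Element totals:
  C: 10
  H: 21
  Cl: 1
  O: 1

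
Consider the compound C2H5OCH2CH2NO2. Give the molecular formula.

Element totals:
  C: 4
  H: 9
  N: 1
  O: 3

C4H9NO3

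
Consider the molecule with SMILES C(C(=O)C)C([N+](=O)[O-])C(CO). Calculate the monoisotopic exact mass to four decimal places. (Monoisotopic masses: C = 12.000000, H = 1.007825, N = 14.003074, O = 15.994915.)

161.0688

Atom tally by fragment:
  CH3COCH2 → C:3 H:5 O:1
  CH(NO2) → C:1 H:1 N:1 O:2
  CH2CH2OH → C:2 H:5 O:1
Element totals:
  C: 6
  H: 11
  N: 1
  O: 4
Molecular formula: C6H11NO4.
  M = 6(12.0) + 11(1.007825) + 14.003074 + 4(15.994915)
    = 72.000000 + 11.086075 + 14.003074 + 63.979660 = 161.068809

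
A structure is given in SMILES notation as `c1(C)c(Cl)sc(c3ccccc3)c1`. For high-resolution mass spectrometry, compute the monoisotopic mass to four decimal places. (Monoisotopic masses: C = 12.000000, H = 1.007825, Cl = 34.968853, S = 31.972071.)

Atom tally by fragment:
  thiophene ring core → C:4 H:4 S:1
  (− 3 ring H displaced by substituents)
  + CH3 → C:1 H:3
  + Cl → Cl:1
  + C6H5 → C:6 H:5
Element totals:
  C: 11
  H: 9
  Cl: 1
  S: 1
Molecular formula: C11H9ClS.
  M = 11(12.0) + 9(1.007825) + 34.968853 + 31.972071
    = 132.000000 + 9.070425 + 34.968853 + 31.972071 = 208.011349

208.0113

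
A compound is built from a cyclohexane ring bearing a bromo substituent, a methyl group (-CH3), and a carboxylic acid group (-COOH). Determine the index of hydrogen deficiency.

Atom tally by fragment:
  cyclohexane ring core → C:6 H:12
  (− 3 ring H displaced by substituents)
  + Br → Br:1
  + CH3 → C:1 H:3
  + COOH → C:1 H:1 O:2
Element totals:
  C: 8
  H: 13
  Br: 1
  O: 2
Molecular formula: C8H13BrO2.
DoU = (2C + 2 + N − H − X) / 2 = (2·8 + 2 + 0 − 13 − 1) / 2 = 2.

2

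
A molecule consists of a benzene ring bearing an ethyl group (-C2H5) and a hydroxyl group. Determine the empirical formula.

C8H10O

Atom tally by fragment:
  benzene ring core → C:6 H:6
  (− 2 ring H displaced by substituents)
  + C2H5 → C:2 H:5
  + OH → O:1 H:1
Element totals:
  C: 8
  H: 10
  O: 1
Molecular formula: C8H10O.
gcd of subscripts (8, 10, 1) = 1, so the empirical formula equals the molecular formula.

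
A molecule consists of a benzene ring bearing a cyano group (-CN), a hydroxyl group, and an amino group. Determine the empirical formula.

Atom tally by fragment:
  benzene ring core → C:6 H:6
  (− 3 ring H displaced by substituents)
  + CN → C:1 N:1
  + OH → O:1 H:1
  + NH2 → N:1 H:2
Element totals:
  C: 7
  H: 6
  N: 2
  O: 1
Molecular formula: C7H6N2O.
gcd of subscripts (7, 6, 2, 1) = 1, so the empirical formula equals the molecular formula.

C7H6N2O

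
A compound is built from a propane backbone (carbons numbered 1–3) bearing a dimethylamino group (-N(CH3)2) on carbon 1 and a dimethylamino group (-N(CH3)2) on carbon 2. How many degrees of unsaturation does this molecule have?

0

Atom tally by fragment:
  (CH3)2NCH2 → C:3 H:8 N:1
  CH(N(CH3)2) → C:3 H:7 N:1
  CH3 → C:1 H:3
Element totals:
  C: 7
  H: 18
  N: 2
Molecular formula: C7H18N2.
DoU = (2C + 2 + N − H − X) / 2 = (2·7 + 2 + 2 − 18 − 0) / 2 = 0.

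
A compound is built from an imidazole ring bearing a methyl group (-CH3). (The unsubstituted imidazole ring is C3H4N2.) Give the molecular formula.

C4H6N2

Atom tally by fragment:
  imidazole ring core → C:3 H:4 N:2
  (− 1 ring H displaced by substituents)
  + CH3 → C:1 H:3
Element totals:
  C: 4
  H: 6
  N: 2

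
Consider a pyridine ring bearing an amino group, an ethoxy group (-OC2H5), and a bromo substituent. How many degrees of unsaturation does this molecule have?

4

Atom tally by fragment:
  pyridine ring core → C:5 H:5 N:1
  (− 3 ring H displaced by substituents)
  + NH2 → N:1 H:2
  + OC2H5 → C:2 H:5 O:1
  + Br → Br:1
Element totals:
  C: 7
  H: 9
  Br: 1
  N: 2
  O: 1
Molecular formula: C7H9BrN2O.
DoU = (2C + 2 + N − H − X) / 2 = (2·7 + 2 + 2 − 9 − 1) / 2 = 4.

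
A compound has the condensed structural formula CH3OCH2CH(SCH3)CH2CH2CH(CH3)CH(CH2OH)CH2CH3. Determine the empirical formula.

Atom tally by fragment:
  CH3OCH2 → C:2 H:5 O:1
  CH(SCH3) → C:2 H:4 S:1
  CH2 → C:1 H:2
  CH2 → C:1 H:2
  CH(CH3) → C:2 H:4
  CH(CH2OH) → C:2 H:4 O:1
  CH2 → C:1 H:2
  CH3 → C:1 H:3
Element totals:
  C: 12
  H: 26
  O: 2
  S: 1
Molecular formula: C12H26O2S.
gcd of subscripts (12, 26, 2, 1) = 1, so the empirical formula equals the molecular formula.

C12H26O2S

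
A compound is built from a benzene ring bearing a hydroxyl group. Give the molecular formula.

Atom tally by fragment:
  benzene ring core → C:6 H:6
  (− 1 ring H displaced by substituents)
  + OH → O:1 H:1
Element totals:
  C: 6
  H: 6
  O: 1

C6H6O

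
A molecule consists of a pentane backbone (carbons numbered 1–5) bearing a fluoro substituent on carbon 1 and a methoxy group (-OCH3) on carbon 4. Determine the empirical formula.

Atom tally by fragment:
  FCH2 → C:1 H:2 F:1
  CH2 → C:1 H:2
  CH2 → C:1 H:2
  CH(OCH3) → C:2 H:4 O:1
  CH3 → C:1 H:3
Element totals:
  C: 6
  H: 13
  F: 1
  O: 1
Molecular formula: C6H13FO.
gcd of subscripts (6, 1, 13, 1) = 1, so the empirical formula equals the molecular formula.

C6H13FO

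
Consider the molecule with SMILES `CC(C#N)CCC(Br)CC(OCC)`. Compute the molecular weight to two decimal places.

Atom tally by fragment:
  CH3 → C:1 H:3
  CH(CN) → C:2 H:1 N:1
  CH2 → C:1 H:2
  CH2 → C:1 H:2
  CH(Br) → C:1 H:1 Br:1
  CH2 → C:1 H:2
  CH2OC2H5 → C:3 H:7 O:1
Element totals:
  C: 10
  H: 18
  Br: 1
  N: 1
  O: 1
Molecular formula: C10H18BrNO.
  M = 10(12.011) + 18(1.008) + 79.904 + 14.007 + 15.999
    = 120.110 + 18.144 + 79.904 + 14.007 + 15.999 = 248.164

248.16 g/mol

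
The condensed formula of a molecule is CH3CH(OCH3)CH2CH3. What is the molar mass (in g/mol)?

Atom tally by fragment:
  CH3 → C:1 H:3
  CH(OCH3) → C:2 H:4 O:1
  CH2 → C:1 H:2
  CH3 → C:1 H:3
Element totals:
  C: 5
  H: 12
  O: 1
Molecular formula: C5H12O.
  M = 5(12.011) + 12(1.008) + 15.999
    = 60.055 + 12.096 + 15.999 = 88.150

88.15 g/mol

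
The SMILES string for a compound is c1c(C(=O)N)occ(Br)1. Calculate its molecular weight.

190.00 g/mol

Atom tally by fragment:
  furan ring core → C:4 H:4 O:1
  (− 2 ring H displaced by substituents)
  + CONH2 → C:1 H:2 O:1 N:1
  + Br → Br:1
Element totals:
  C: 5
  H: 4
  Br: 1
  N: 1
  O: 2
Molecular formula: C5H4BrNO2.
  M = 5(12.011) + 4(1.008) + 79.904 + 14.007 + 2(15.999)
    = 60.055 + 4.032 + 79.904 + 14.007 + 31.998 = 189.996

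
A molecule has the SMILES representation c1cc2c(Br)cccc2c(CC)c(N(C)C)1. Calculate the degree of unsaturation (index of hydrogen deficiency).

7

Atom tally by fragment:
  naphthalene ring system core → C:10 H:8
  (− 3 ring H displaced by substituents)
  + Br → Br:1
  + C2H5 → C:2 H:5
  + N(CH3)2 → N:1 C:2 H:6
Element totals:
  C: 14
  H: 16
  Br: 1
  N: 1
Molecular formula: C14H16BrN.
DoU = (2C + 2 + N − H − X) / 2 = (2·14 + 2 + 1 − 16 − 1) / 2 = 7.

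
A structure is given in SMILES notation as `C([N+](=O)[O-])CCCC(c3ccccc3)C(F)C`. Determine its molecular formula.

C13H18FNO2

Atom tally by fragment:
  O2NCH2 → C:1 H:2 N:1 O:2
  CH2 → C:1 H:2
  CH2 → C:1 H:2
  CH2 → C:1 H:2
  CH(C6H5) → C:7 H:6
  CH(F) → C:1 H:1 F:1
  CH3 → C:1 H:3
Element totals:
  C: 13
  H: 18
  F: 1
  N: 1
  O: 2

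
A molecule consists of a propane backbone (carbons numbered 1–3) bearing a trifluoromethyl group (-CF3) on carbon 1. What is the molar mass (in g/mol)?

112.09 g/mol

Atom tally by fragment:
  F3CCH2 → C:2 H:2 F:3
  CH2 → C:1 H:2
  CH3 → C:1 H:3
Element totals:
  C: 4
  H: 7
  F: 3
Molecular formula: C4H7F3.
  M = 4(12.011) + 7(1.008) + 3(18.998)
    = 48.044 + 7.056 + 56.994 = 112.094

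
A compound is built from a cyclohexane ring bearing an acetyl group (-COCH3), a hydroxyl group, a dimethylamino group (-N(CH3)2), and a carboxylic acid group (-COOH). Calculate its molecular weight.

Atom tally by fragment:
  cyclohexane ring core → C:6 H:12
  (− 4 ring H displaced by substituents)
  + COCH3 → C:2 H:3 O:1
  + OH → O:1 H:1
  + N(CH3)2 → N:1 C:2 H:6
  + COOH → C:1 H:1 O:2
Element totals:
  C: 11
  H: 19
  N: 1
  O: 4
Molecular formula: C11H19NO4.
  M = 11(12.011) + 19(1.008) + 14.007 + 4(15.999)
    = 132.121 + 19.152 + 14.007 + 63.996 = 229.276

229.28 g/mol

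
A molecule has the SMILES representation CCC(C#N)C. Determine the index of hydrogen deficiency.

Atom tally by fragment:
  CH3 → C:1 H:3
  CH2 → C:1 H:2
  CH(CN) → C:2 H:1 N:1
  CH3 → C:1 H:3
Element totals:
  C: 5
  H: 9
  N: 1
Molecular formula: C5H9N.
DoU = (2C + 2 + N − H − X) / 2 = (2·5 + 2 + 1 − 9 − 0) / 2 = 2.

2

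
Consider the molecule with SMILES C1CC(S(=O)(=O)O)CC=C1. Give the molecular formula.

Atom tally by fragment:
  cyclohexene ring core → C:6 H:10
  (− 1 ring H displaced by substituents)
  + SO3H → S:1 O:3 H:1
Element totals:
  C: 6
  H: 10
  O: 3
  S: 1

C6H10O3S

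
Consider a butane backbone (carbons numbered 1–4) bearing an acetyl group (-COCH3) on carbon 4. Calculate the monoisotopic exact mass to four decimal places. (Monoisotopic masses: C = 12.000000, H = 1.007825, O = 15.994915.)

100.0888

Atom tally by fragment:
  CH3 → C:1 H:3
  CH2 → C:1 H:2
  CH2 → C:1 H:2
  CH2COCH3 → C:3 H:5 O:1
Element totals:
  C: 6
  H: 12
  O: 1
Molecular formula: C6H12O.
  M = 6(12.0) + 12(1.007825) + 15.994915
    = 72.000000 + 12.093900 + 15.994915 = 100.088815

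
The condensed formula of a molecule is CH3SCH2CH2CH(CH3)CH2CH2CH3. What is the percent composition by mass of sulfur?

21.92%

Atom tally by fragment:
  CH3SCH2 → C:2 H:5 S:1
  CH2 → C:1 H:2
  CH(CH3) → C:2 H:4
  CH2 → C:1 H:2
  CH2 → C:1 H:2
  CH3 → C:1 H:3
Element totals:
  C: 8
  H: 18
  S: 1
Molecular formula: C8H18S.
Molar mass = 146.292 g/mol.
Mass from S: 1 × 32.06 = 32.060 g/mol.
%S = 32.060 / 146.292 × 100 = 21.92%.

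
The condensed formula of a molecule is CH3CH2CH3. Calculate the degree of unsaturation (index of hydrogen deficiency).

0

Atom tally by fragment:
  CH3 → C:1 H:3
  CH2 → C:1 H:2
  CH3 → C:1 H:3
Element totals:
  C: 3
  H: 8
Molecular formula: C3H8.
DoU = (2C + 2 + N − H − X) / 2 = (2·3 + 2 + 0 − 8 − 0) / 2 = 0.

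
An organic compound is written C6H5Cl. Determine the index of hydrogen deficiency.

4

Element totals:
  C: 6
  H: 5
  Cl: 1
Molecular formula: C6H5Cl.
DoU = (2C + 2 + N − H − X) / 2 = (2·6 + 2 + 0 − 5 − 1) / 2 = 4.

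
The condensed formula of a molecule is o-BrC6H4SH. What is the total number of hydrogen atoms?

5

Atom tally by fragment:
  benzene ring core → C:6 H:6
  (− 2 ring H displaced by substituents)
  + Br → Br:1
  + SH → S:1 H:1
Element totals:
  C: 6
  H: 5
  Br: 1
  S: 1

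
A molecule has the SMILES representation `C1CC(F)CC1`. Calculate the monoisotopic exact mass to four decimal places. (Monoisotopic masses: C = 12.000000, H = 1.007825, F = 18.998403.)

88.0688

Atom tally by fragment:
  cyclopentane ring core → C:5 H:10
  (− 1 ring H displaced by substituents)
  + F → F:1
Element totals:
  C: 5
  H: 9
  F: 1
Molecular formula: C5H9F.
  M = 5(12.0) + 9(1.007825) + 18.998403
    = 60.000000 + 9.070425 + 18.998403 = 88.068828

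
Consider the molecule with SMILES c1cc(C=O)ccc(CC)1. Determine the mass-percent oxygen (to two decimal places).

Atom tally by fragment:
  benzene ring core → C:6 H:6
  (− 2 ring H displaced by substituents)
  + CHO → C:1 H:1 O:1
  + C2H5 → C:2 H:5
Element totals:
  C: 9
  H: 10
  O: 1
Molecular formula: C9H10O.
Molar mass = 134.178 g/mol.
Mass from O: 1 × 15.999 = 15.999 g/mol.
%O = 15.999 / 134.178 × 100 = 11.92%.

11.92%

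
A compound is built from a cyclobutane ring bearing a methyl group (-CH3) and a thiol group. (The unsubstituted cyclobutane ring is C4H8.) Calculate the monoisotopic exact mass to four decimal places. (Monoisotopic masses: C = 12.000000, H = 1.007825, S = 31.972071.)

Atom tally by fragment:
  cyclobutane ring core → C:4 H:8
  (− 2 ring H displaced by substituents)
  + CH3 → C:1 H:3
  + SH → S:1 H:1
Element totals:
  C: 5
  H: 10
  S: 1
Molecular formula: C5H10S.
  M = 5(12.0) + 10(1.007825) + 31.972071
    = 60.000000 + 10.078250 + 31.972071 = 102.050321

102.0503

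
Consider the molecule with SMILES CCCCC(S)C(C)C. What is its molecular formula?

C8H18S

Atom tally by fragment:
  CH3 → C:1 H:3
  CH2 → C:1 H:2
  CH2 → C:1 H:2
  CH2 → C:1 H:2
  CH(SH) → C:1 H:2 S:1
  CH(CH3) → C:2 H:4
  CH3 → C:1 H:3
Element totals:
  C: 8
  H: 18
  S: 1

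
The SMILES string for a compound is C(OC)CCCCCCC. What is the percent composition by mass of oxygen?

Atom tally by fragment:
  CH3OCH2 → C:2 H:5 O:1
  CH2 → C:1 H:2
  CH2 → C:1 H:2
  CH2 → C:1 H:2
  CH2 → C:1 H:2
  CH2 → C:1 H:2
  CH2 → C:1 H:2
  CH3 → C:1 H:3
Element totals:
  C: 9
  H: 20
  O: 1
Molecular formula: C9H20O.
Molar mass = 144.258 g/mol.
Mass from O: 1 × 15.999 = 15.999 g/mol.
%O = 15.999 / 144.258 × 100 = 11.09%.

11.09%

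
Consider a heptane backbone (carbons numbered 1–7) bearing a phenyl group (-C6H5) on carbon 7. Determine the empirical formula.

Atom tally by fragment:
  CH3 → C:1 H:3
  CH2 → C:1 H:2
  CH2 → C:1 H:2
  CH2 → C:1 H:2
  CH2 → C:1 H:2
  CH2 → C:1 H:2
  CH2C6H5 → C:7 H:7
Element totals:
  C: 13
  H: 20
Molecular formula: C13H20.
gcd of subscripts (13, 20) = 1, so the empirical formula equals the molecular formula.

C13H20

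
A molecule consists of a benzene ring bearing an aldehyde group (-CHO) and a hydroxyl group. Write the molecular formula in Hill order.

Atom tally by fragment:
  benzene ring core → C:6 H:6
  (− 2 ring H displaced by substituents)
  + CHO → C:1 H:1 O:1
  + OH → O:1 H:1
Element totals:
  C: 7
  H: 6
  O: 2

C7H6O2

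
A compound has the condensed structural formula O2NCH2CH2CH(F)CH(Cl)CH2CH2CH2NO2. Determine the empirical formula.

Atom tally by fragment:
  O2NCH2 → C:1 H:2 N:1 O:2
  CH2 → C:1 H:2
  CH(F) → C:1 H:1 F:1
  CH(Cl) → C:1 H:1 Cl:1
  CH2 → C:1 H:2
  CH2 → C:1 H:2
  CH2NO2 → C:1 H:2 N:1 O:2
Element totals:
  C: 7
  H: 12
  Cl: 1
  F: 1
  N: 2
  O: 4
Molecular formula: C7H12ClFN2O4.
gcd of subscripts (7, 1, 1, 12, 2, 4) = 1, so the empirical formula equals the molecular formula.

C7H12ClFN2O4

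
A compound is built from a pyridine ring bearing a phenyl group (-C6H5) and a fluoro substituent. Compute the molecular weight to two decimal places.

173.19 g/mol

Atom tally by fragment:
  pyridine ring core → C:5 H:5 N:1
  (− 2 ring H displaced by substituents)
  + C6H5 → C:6 H:5
  + F → F:1
Element totals:
  C: 11
  H: 8
  F: 1
  N: 1
Molecular formula: C11H8FN.
  M = 11(12.011) + 8(1.008) + 18.998 + 14.007
    = 132.121 + 8.064 + 18.998 + 14.007 = 173.190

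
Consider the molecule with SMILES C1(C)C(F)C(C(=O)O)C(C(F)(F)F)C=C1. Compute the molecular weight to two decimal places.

Atom tally by fragment:
  cyclohexene ring core → C:6 H:10
  (− 4 ring H displaced by substituents)
  + CH3 → C:1 H:3
  + F → F:1
  + COOH → C:1 H:1 O:2
  + CF3 → C:1 F:3
Element totals:
  C: 9
  H: 10
  F: 4
  O: 2
Molecular formula: C9H10F4O2.
  M = 9(12.011) + 10(1.008) + 4(18.998) + 2(15.999)
    = 108.099 + 10.080 + 75.992 + 31.998 = 226.169

226.17 g/mol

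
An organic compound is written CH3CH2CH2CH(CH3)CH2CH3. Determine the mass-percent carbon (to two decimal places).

83.90%

Atom tally by fragment:
  CH3 → C:1 H:3
  CH2 → C:1 H:2
  CH2 → C:1 H:2
  CH(CH3) → C:2 H:4
  CH2 → C:1 H:2
  CH3 → C:1 H:3
Element totals:
  C: 7
  H: 16
Molecular formula: C7H16.
Molar mass = 100.205 g/mol.
Mass from C: 7 × 12.011 = 84.077 g/mol.
%C = 84.077 / 100.205 × 100 = 83.90%.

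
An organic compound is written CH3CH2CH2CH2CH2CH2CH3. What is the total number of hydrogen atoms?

Atom tally by fragment:
  CH3 → C:1 H:3
  CH2 → C:1 H:2
  CH2 → C:1 H:2
  CH2 → C:1 H:2
  CH2 → C:1 H:2
  CH2 → C:1 H:2
  CH3 → C:1 H:3
Element totals:
  C: 7
  H: 16

16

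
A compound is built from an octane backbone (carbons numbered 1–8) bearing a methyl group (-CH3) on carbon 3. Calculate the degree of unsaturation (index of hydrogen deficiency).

0

Atom tally by fragment:
  CH3 → C:1 H:3
  CH2 → C:1 H:2
  CH(CH3) → C:2 H:4
  CH2 → C:1 H:2
  CH2 → C:1 H:2
  CH2 → C:1 H:2
  CH2 → C:1 H:2
  CH3 → C:1 H:3
Element totals:
  C: 9
  H: 20
Molecular formula: C9H20.
DoU = (2C + 2 + N − H − X) / 2 = (2·9 + 2 + 0 − 20 − 0) / 2 = 0.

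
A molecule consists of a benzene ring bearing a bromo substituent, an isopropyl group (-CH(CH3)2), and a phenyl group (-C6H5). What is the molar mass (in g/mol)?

Atom tally by fragment:
  benzene ring core → C:6 H:6
  (− 3 ring H displaced by substituents)
  + Br → Br:1
  + CH(CH3)2 → C:3 H:7
  + C6H5 → C:6 H:5
Element totals:
  C: 15
  H: 15
  Br: 1
Molecular formula: C15H15Br.
  M = 15(12.011) + 15(1.008) + 79.904
    = 180.165 + 15.120 + 79.904 = 275.189

275.19 g/mol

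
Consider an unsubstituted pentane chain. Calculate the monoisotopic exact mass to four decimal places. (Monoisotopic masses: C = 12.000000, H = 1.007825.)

72.0939

Atom tally by fragment:
  CH3 → C:1 H:3
  CH2 → C:1 H:2
  CH2 → C:1 H:2
  CH2 → C:1 H:2
  CH3 → C:1 H:3
Element totals:
  C: 5
  H: 12
Molecular formula: C5H12.
  M = 5(12.0) + 12(1.007825)
    = 60.000000 + 12.093900 = 72.093900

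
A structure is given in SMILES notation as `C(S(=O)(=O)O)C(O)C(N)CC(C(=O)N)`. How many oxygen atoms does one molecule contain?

Atom tally by fragment:
  HO3SCH2 → C:1 H:3 S:1 O:3
  CH(OH) → C:1 H:2 O:1
  CH(NH2) → C:1 H:3 N:1
  CH2 → C:1 H:2
  CH2CONH2 → C:2 H:4 O:1 N:1
Element totals:
  C: 6
  H: 14
  N: 2
  O: 5
  S: 1

5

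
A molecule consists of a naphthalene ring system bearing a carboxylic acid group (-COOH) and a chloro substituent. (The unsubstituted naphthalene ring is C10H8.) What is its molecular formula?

C11H7ClO2

Atom tally by fragment:
  naphthalene ring system core → C:10 H:8
  (− 2 ring H displaced by substituents)
  + COOH → C:1 H:1 O:2
  + Cl → Cl:1
Element totals:
  C: 11
  H: 7
  Cl: 1
  O: 2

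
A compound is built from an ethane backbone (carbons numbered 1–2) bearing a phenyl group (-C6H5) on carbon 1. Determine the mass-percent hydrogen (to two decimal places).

Atom tally by fragment:
  C6H5CH2 → C:7 H:7
  CH3 → C:1 H:3
Element totals:
  C: 8
  H: 10
Molecular formula: C8H10.
Molar mass = 106.168 g/mol.
Mass from H: 10 × 1.008 = 10.080 g/mol.
%H = 10.080 / 106.168 × 100 = 9.49%.

9.49%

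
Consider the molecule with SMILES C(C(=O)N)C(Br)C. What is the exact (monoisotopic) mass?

Atom tally by fragment:
  H2NOCCH2 → C:2 H:4 O:1 N:1
  CH(Br) → C:1 H:1 Br:1
  CH3 → C:1 H:3
Element totals:
  C: 4
  H: 8
  Br: 1
  N: 1
  O: 1
Molecular formula: C4H8BrNO.
  M = 4(12.0) + 8(1.007825) + 78.918338 + 14.003074 + 15.994915
    = 48.000000 + 8.062600 + 78.918338 + 14.003074 + 15.994915 = 164.978927

164.9789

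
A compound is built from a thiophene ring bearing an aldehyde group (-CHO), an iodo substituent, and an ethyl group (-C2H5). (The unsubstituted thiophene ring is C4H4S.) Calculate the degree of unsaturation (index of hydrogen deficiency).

Atom tally by fragment:
  thiophene ring core → C:4 H:4 S:1
  (− 3 ring H displaced by substituents)
  + CHO → C:1 H:1 O:1
  + I → I:1
  + C2H5 → C:2 H:5
Element totals:
  C: 7
  H: 7
  I: 1
  O: 1
  S: 1
Molecular formula: C7H7IOS.
DoU = (2C + 2 + N − H − X) / 2 = (2·7 + 2 + 0 − 7 − 1) / 2 = 4.

4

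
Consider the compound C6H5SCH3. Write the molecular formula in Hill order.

Element totals:
  C: 7
  H: 8
  S: 1

C7H8S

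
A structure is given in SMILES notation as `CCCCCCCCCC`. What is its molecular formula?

C10H22

Atom tally by fragment:
  CH3 → C:1 H:3
  CH2 → C:1 H:2
  CH2 → C:1 H:2
  CH2 → C:1 H:2
  CH2 → C:1 H:2
  CH2 → C:1 H:2
  CH2 → C:1 H:2
  CH2 → C:1 H:2
  CH2 → C:1 H:2
  CH3 → C:1 H:3
Element totals:
  C: 10
  H: 22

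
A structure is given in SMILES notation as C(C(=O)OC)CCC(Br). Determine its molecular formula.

C6H11BrO2

Atom tally by fragment:
  CH3OOCCH2 → C:3 H:5 O:2
  CH2 → C:1 H:2
  CH2 → C:1 H:2
  CH2Br → C:1 H:2 Br:1
Element totals:
  C: 6
  H: 11
  Br: 1
  O: 2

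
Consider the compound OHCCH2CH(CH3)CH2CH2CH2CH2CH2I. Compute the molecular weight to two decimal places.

Atom tally by fragment:
  OHCCH2 → C:2 H:3 O:1
  CH(CH3) → C:2 H:4
  CH2 → C:1 H:2
  CH2 → C:1 H:2
  CH2 → C:1 H:2
  CH2 → C:1 H:2
  CH2I → C:1 H:2 I:1
Element totals:
  C: 9
  H: 17
  I: 1
  O: 1
Molecular formula: C9H17IO.
  M = 9(12.011) + 17(1.008) + 126.904 + 15.999
    = 108.099 + 17.136 + 126.904 + 15.999 = 268.138

268.14 g/mol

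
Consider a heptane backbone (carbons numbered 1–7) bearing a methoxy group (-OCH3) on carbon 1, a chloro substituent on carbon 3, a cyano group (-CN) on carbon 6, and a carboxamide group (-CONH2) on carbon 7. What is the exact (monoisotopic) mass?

232.0979

Atom tally by fragment:
  CH3OCH2 → C:2 H:5 O:1
  CH2 → C:1 H:2
  CH(Cl) → C:1 H:1 Cl:1
  CH2 → C:1 H:2
  CH2 → C:1 H:2
  CH(CN) → C:2 H:1 N:1
  CH2CONH2 → C:2 H:4 O:1 N:1
Element totals:
  C: 10
  H: 17
  Cl: 1
  N: 2
  O: 2
Molecular formula: C10H17ClN2O2.
  M = 10(12.0) + 17(1.007825) + 34.968853 + 2(14.003074) + 2(15.994915)
    = 120.000000 + 17.133025 + 34.968853 + 28.006148 + 31.989830 = 232.097856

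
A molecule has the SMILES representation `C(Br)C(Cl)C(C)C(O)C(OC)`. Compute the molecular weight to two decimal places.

Atom tally by fragment:
  BrCH2 → C:1 H:2 Br:1
  CH(Cl) → C:1 H:1 Cl:1
  CH(CH3) → C:2 H:4
  CH(OH) → C:1 H:2 O:1
  CH2OCH3 → C:2 H:5 O:1
Element totals:
  C: 7
  H: 14
  Br: 1
  Cl: 1
  O: 2
Molecular formula: C7H14BrClO2.
  M = 7(12.011) + 14(1.008) + 79.904 + 35.45 + 2(15.999)
    = 84.077 + 14.112 + 79.904 + 35.450 + 31.998 = 245.541

245.54 g/mol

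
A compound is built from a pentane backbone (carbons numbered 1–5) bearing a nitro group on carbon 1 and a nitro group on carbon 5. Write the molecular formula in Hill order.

Atom tally by fragment:
  O2NCH2 → C:1 H:2 N:1 O:2
  CH2 → C:1 H:2
  CH2 → C:1 H:2
  CH2 → C:1 H:2
  CH2NO2 → C:1 H:2 N:1 O:2
Element totals:
  C: 5
  H: 10
  N: 2
  O: 4

C5H10N2O4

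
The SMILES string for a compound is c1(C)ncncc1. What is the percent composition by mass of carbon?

Atom tally by fragment:
  pyrimidine ring core → C:4 H:4 N:2
  (− 1 ring H displaced by substituents)
  + CH3 → C:1 H:3
Element totals:
  C: 5
  H: 6
  N: 2
Molecular formula: C5H6N2.
Molar mass = 94.117 g/mol.
Mass from C: 5 × 12.011 = 60.055 g/mol.
%C = 60.055 / 94.117 × 100 = 63.81%.

63.81%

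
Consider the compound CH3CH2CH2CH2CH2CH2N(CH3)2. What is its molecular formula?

C8H19N

Element totals:
  C: 8
  H: 19
  N: 1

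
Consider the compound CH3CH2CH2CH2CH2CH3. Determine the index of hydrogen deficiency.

0

Atom tally by fragment:
  CH3 → C:1 H:3
  CH2 → C:1 H:2
  CH2 → C:1 H:2
  CH2 → C:1 H:2
  CH2 → C:1 H:2
  CH3 → C:1 H:3
Element totals:
  C: 6
  H: 14
Molecular formula: C6H14.
DoU = (2C + 2 + N − H − X) / 2 = (2·6 + 2 + 0 − 14 − 0) / 2 = 0.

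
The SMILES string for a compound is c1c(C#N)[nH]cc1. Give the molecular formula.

C5H4N2

Atom tally by fragment:
  pyrrole ring core → C:4 H:5 N:1
  (− 1 ring H displaced by substituents)
  + CN → C:1 N:1
Element totals:
  C: 5
  H: 4
  N: 2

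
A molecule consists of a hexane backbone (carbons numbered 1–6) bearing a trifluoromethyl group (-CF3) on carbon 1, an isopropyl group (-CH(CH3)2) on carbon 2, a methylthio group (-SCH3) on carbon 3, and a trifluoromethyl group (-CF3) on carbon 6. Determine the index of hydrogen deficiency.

Atom tally by fragment:
  F3CCH2 → C:2 H:2 F:3
  CH(CH(CH3)2) → C:4 H:8
  CH(SCH3) → C:2 H:4 S:1
  CH2 → C:1 H:2
  CH2 → C:1 H:2
  CH2CF3 → C:2 H:2 F:3
Element totals:
  C: 12
  H: 20
  F: 6
  S: 1
Molecular formula: C12H20F6S.
DoU = (2C + 2 + N − H − X) / 2 = (2·12 + 2 + 0 − 20 − 6) / 2 = 0.

0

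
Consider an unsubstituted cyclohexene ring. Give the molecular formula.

Atom tally by fragment:
  cyclohexene ring core → C:6 H:10
Element totals:
  C: 6
  H: 10

C6H10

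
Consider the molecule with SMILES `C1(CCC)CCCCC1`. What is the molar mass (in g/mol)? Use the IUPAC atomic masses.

126.24 g/mol

Atom tally by fragment:
  cyclohexane ring core → C:6 H:12
  (− 1 ring H displaced by substituents)
  + CH2CH2CH3 → C:3 H:7
Element totals:
  C: 9
  H: 18
Molecular formula: C9H18.
  M = 9(12.011) + 18(1.008)
    = 108.099 + 18.144 = 126.243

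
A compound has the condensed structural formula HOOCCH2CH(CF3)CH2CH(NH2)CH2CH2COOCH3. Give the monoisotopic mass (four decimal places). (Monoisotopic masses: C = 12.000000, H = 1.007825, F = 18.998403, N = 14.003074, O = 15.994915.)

Element totals:
  C: 10
  H: 16
  F: 3
  N: 1
  O: 4
Molecular formula: C10H16F3NO4.
  M = 10(12.0) + 16(1.007825) + 3(18.998403) + 14.003074 + 4(15.994915)
    = 120.000000 + 16.125200 + 56.995209 + 14.003074 + 63.979660 = 271.103143

271.1031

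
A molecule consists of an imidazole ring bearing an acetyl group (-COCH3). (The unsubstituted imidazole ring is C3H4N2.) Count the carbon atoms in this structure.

5

Atom tally by fragment:
  imidazole ring core → C:3 H:4 N:2
  (− 1 ring H displaced by substituents)
  + COCH3 → C:2 H:3 O:1
Element totals:
  C: 5
  H: 6
  N: 2
  O: 1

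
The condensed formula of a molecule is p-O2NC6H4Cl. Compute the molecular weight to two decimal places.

Element totals:
  C: 6
  H: 4
  Cl: 1
  N: 1
  O: 2
Molecular formula: C6H4ClNO2.
  M = 6(12.011) + 4(1.008) + 35.45 + 14.007 + 2(15.999)
    = 72.066 + 4.032 + 35.450 + 14.007 + 31.998 = 157.553

157.55 g/mol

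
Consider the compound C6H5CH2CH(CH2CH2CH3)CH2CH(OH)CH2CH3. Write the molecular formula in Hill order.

Atom tally by fragment:
  C6H5CH2 → C:7 H:7
  CH(CH2CH2CH3) → C:4 H:8
  CH2 → C:1 H:2
  CH(OH) → C:1 H:2 O:1
  CH2 → C:1 H:2
  CH3 → C:1 H:3
Element totals:
  C: 15
  H: 24
  O: 1

C15H24O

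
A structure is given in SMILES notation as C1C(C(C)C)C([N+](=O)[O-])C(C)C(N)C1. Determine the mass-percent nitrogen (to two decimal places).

Atom tally by fragment:
  cyclohexane ring core → C:6 H:12
  (− 4 ring H displaced by substituents)
  + CH(CH3)2 → C:3 H:7
  + NO2 → N:1 O:2
  + CH3 → C:1 H:3
  + NH2 → N:1 H:2
Element totals:
  C: 10
  H: 20
  N: 2
  O: 2
Molecular formula: C10H20N2O2.
Molar mass = 200.282 g/mol.
Mass from N: 2 × 14.007 = 28.014 g/mol.
%N = 28.014 / 200.282 × 100 = 13.99%.

13.99%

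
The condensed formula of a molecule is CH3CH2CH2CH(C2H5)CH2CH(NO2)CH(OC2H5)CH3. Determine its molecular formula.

Atom tally by fragment:
  CH3 → C:1 H:3
  CH2 → C:1 H:2
  CH2 → C:1 H:2
  CH(C2H5) → C:3 H:6
  CH2 → C:1 H:2
  CH(NO2) → C:1 H:1 N:1 O:2
  CH(OC2H5) → C:3 H:6 O:1
  CH3 → C:1 H:3
Element totals:
  C: 12
  H: 25
  N: 1
  O: 3

C12H25NO3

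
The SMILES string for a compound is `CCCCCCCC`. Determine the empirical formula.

Atom tally by fragment:
  CH3 → C:1 H:3
  CH2 → C:1 H:2
  CH2 → C:1 H:2
  CH2 → C:1 H:2
  CH2 → C:1 H:2
  CH2 → C:1 H:2
  CH2 → C:1 H:2
  CH3 → C:1 H:3
Element totals:
  C: 8
  H: 18
Molecular formula: C8H18.
gcd of subscripts = 2; dividing each by 2:
  C: 8/2 = 4
  H: 18/2 = 9

C4H9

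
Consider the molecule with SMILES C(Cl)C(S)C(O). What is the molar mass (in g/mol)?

Atom tally by fragment:
  ClCH2 → C:1 H:2 Cl:1
  CH(SH) → C:1 H:2 S:1
  CH2OH → C:1 H:3 O:1
Element totals:
  C: 3
  H: 7
  Cl: 1
  O: 1
  S: 1
Molecular formula: C3H7ClOS.
  M = 3(12.011) + 7(1.008) + 35.45 + 15.999 + 32.06
    = 36.033 + 7.056 + 35.450 + 15.999 + 32.060 = 126.598

126.60 g/mol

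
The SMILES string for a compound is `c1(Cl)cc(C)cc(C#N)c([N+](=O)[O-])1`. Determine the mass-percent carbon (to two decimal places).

48.88%

Atom tally by fragment:
  benzene ring core → C:6 H:6
  (− 4 ring H displaced by substituents)
  + Cl → Cl:1
  + CH3 → C:1 H:3
  + CN → C:1 N:1
  + NO2 → N:1 O:2
Element totals:
  C: 8
  H: 5
  Cl: 1
  N: 2
  O: 2
Molecular formula: C8H5ClN2O2.
Molar mass = 196.590 g/mol.
Mass from C: 8 × 12.011 = 96.088 g/mol.
%C = 96.088 / 196.590 × 100 = 48.88%.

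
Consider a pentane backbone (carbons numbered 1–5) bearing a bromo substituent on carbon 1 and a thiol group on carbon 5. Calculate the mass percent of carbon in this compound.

Atom tally by fragment:
  BrCH2 → C:1 H:2 Br:1
  CH2 → C:1 H:2
  CH2 → C:1 H:2
  CH2 → C:1 H:2
  CH2SH → C:1 H:3 S:1
Element totals:
  C: 5
  H: 11
  Br: 1
  S: 1
Molecular formula: C5H11BrS.
Molar mass = 183.107 g/mol.
Mass from C: 5 × 12.011 = 60.055 g/mol.
%C = 60.055 / 183.107 × 100 = 32.80%.

32.80%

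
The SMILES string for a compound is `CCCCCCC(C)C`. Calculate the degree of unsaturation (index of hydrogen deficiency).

0

Atom tally by fragment:
  CH3 → C:1 H:3
  CH2 → C:1 H:2
  CH2 → C:1 H:2
  CH2 → C:1 H:2
  CH2 → C:1 H:2
  CH2 → C:1 H:2
  CH(CH3) → C:2 H:4
  CH3 → C:1 H:3
Element totals:
  C: 9
  H: 20
Molecular formula: C9H20.
DoU = (2C + 2 + N − H − X) / 2 = (2·9 + 2 + 0 − 20 − 0) / 2 = 0.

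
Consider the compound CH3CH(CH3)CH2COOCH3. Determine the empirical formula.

Element totals:
  C: 6
  H: 12
  O: 2
Molecular formula: C6H12O2.
gcd of subscripts = 2; dividing each by 2:
  C: 6/2 = 3
  H: 12/2 = 6
  O: 2/2 = 1

C3H6O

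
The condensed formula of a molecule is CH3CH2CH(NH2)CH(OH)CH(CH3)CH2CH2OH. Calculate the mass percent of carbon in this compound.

Element totals:
  C: 8
  H: 19
  N: 1
  O: 2
Molecular formula: C8H19NO2.
Molar mass = 161.245 g/mol.
Mass from C: 8 × 12.011 = 96.088 g/mol.
%C = 96.088 / 161.245 × 100 = 59.59%.

59.59%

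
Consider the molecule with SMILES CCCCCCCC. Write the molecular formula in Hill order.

C8H18

Atom tally by fragment:
  CH3 → C:1 H:3
  CH2 → C:1 H:2
  CH2 → C:1 H:2
  CH2 → C:1 H:2
  CH2 → C:1 H:2
  CH2 → C:1 H:2
  CH2 → C:1 H:2
  CH3 → C:1 H:3
Element totals:
  C: 8
  H: 18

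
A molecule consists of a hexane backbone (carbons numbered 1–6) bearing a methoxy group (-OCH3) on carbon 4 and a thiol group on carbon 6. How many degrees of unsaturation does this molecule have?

Atom tally by fragment:
  CH3 → C:1 H:3
  CH2 → C:1 H:2
  CH2 → C:1 H:2
  CH(OCH3) → C:2 H:4 O:1
  CH2 → C:1 H:2
  CH2SH → C:1 H:3 S:1
Element totals:
  C: 7
  H: 16
  O: 1
  S: 1
Molecular formula: C7H16OS.
DoU = (2C + 2 + N − H − X) / 2 = (2·7 + 2 + 0 − 16 − 0) / 2 = 0.

0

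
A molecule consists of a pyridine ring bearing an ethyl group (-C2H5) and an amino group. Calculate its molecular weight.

122.17 g/mol

Atom tally by fragment:
  pyridine ring core → C:5 H:5 N:1
  (− 2 ring H displaced by substituents)
  + C2H5 → C:2 H:5
  + NH2 → N:1 H:2
Element totals:
  C: 7
  H: 10
  N: 2
Molecular formula: C7H10N2.
  M = 7(12.011) + 10(1.008) + 2(14.007)
    = 84.077 + 10.080 + 28.014 = 122.171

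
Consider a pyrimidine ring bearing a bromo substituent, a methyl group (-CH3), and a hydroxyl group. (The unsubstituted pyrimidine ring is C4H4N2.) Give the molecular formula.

Atom tally by fragment:
  pyrimidine ring core → C:4 H:4 N:2
  (− 3 ring H displaced by substituents)
  + Br → Br:1
  + CH3 → C:1 H:3
  + OH → O:1 H:1
Element totals:
  C: 5
  H: 5
  Br: 1
  N: 2
  O: 1

C5H5BrN2O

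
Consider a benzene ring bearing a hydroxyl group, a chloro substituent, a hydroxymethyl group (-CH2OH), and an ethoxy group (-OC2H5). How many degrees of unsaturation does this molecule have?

4

Atom tally by fragment:
  benzene ring core → C:6 H:6
  (− 4 ring H displaced by substituents)
  + OH → O:1 H:1
  + Cl → Cl:1
  + CH2OH → C:1 H:3 O:1
  + OC2H5 → C:2 H:5 O:1
Element totals:
  C: 9
  H: 11
  Cl: 1
  O: 3
Molecular formula: C9H11ClO3.
DoU = (2C + 2 + N − H − X) / 2 = (2·9 + 2 + 0 − 11 − 1) / 2 = 4.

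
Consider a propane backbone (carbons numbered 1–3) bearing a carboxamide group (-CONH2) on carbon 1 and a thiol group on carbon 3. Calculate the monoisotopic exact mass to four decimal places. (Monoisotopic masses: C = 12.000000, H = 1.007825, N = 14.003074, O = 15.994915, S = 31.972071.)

Atom tally by fragment:
  H2NOCCH2 → C:2 H:4 O:1 N:1
  CH2 → C:1 H:2
  CH2SH → C:1 H:3 S:1
Element totals:
  C: 4
  H: 9
  N: 1
  O: 1
  S: 1
Molecular formula: C4H9NOS.
  M = 4(12.0) + 9(1.007825) + 14.003074 + 15.994915 + 31.972071
    = 48.000000 + 9.070425 + 14.003074 + 15.994915 + 31.972071 = 119.040485

119.0405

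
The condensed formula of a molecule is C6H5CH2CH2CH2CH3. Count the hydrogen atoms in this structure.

14

Element totals:
  C: 10
  H: 14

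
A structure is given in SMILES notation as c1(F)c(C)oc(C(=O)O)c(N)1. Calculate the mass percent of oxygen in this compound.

Atom tally by fragment:
  furan ring core → C:4 H:4 O:1
  (− 4 ring H displaced by substituents)
  + F → F:1
  + CH3 → C:1 H:3
  + COOH → C:1 H:1 O:2
  + NH2 → N:1 H:2
Element totals:
  C: 6
  H: 6
  F: 1
  N: 1
  O: 3
Molecular formula: C6H6FNO3.
Molar mass = 159.116 g/mol.
Mass from O: 3 × 15.999 = 47.997 g/mol.
%O = 47.997 / 159.116 × 100 = 30.16%.

30.16%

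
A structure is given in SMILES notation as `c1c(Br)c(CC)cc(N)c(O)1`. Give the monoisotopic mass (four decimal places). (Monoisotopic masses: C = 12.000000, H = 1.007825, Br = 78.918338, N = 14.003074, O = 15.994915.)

214.9946

Atom tally by fragment:
  benzene ring core → C:6 H:6
  (− 4 ring H displaced by substituents)
  + Br → Br:1
  + C2H5 → C:2 H:5
  + NH2 → N:1 H:2
  + OH → O:1 H:1
Element totals:
  C: 8
  H: 10
  Br: 1
  N: 1
  O: 1
Molecular formula: C8H10BrNO.
  M = 8(12.0) + 10(1.007825) + 78.918338 + 14.003074 + 15.994915
    = 96.000000 + 10.078250 + 78.918338 + 14.003074 + 15.994915 = 214.994577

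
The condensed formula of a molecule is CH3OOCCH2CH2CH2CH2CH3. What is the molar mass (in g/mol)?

Atom tally by fragment:
  CH3OOCCH2 → C:3 H:5 O:2
  CH2 → C:1 H:2
  CH2 → C:1 H:2
  CH2 → C:1 H:2
  CH3 → C:1 H:3
Element totals:
  C: 7
  H: 14
  O: 2
Molecular formula: C7H14O2.
  M = 7(12.011) + 14(1.008) + 2(15.999)
    = 84.077 + 14.112 + 31.998 = 130.187

130.19 g/mol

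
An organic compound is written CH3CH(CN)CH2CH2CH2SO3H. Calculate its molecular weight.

Atom tally by fragment:
  CH3 → C:1 H:3
  CH(CN) → C:2 H:1 N:1
  CH2 → C:1 H:2
  CH2 → C:1 H:2
  CH2SO3H → C:1 H:3 S:1 O:3
Element totals:
  C: 6
  H: 11
  N: 1
  O: 3
  S: 1
Molecular formula: C6H11NO3S.
  M = 6(12.011) + 11(1.008) + 14.007 + 3(15.999) + 32.06
    = 72.066 + 11.088 + 14.007 + 47.997 + 32.060 = 177.218

177.22 g/mol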